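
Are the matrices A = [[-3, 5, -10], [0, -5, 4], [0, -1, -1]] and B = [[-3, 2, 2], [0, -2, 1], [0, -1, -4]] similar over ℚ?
Yes.

Two matrices over a field are similar if and only if they have the same invariant factors.

Both A and B have characteristic polynomial (x + 3)^3 and minimal polynomial (x + 3)^2. Computing further, both have invariant factors x + 3, (x + 3)^2. Hence A and B are similar.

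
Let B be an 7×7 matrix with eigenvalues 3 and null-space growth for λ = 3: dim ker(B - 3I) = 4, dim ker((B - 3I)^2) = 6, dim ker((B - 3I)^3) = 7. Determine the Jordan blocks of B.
λ = 3: successive nullity increments [4, 2, 1] count blocks of size ≥ k; block sizes are [3, 2, 1, 1].

Jordan blocks: (3, 3), (3, 2), (3, 1), (3, 1)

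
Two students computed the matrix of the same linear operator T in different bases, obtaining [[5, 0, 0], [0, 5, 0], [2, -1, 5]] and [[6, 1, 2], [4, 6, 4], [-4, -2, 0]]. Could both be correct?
trace(A) = 15 but trace(B) = 12. The trace is a similarity invariant, so A and B are not similar.

No.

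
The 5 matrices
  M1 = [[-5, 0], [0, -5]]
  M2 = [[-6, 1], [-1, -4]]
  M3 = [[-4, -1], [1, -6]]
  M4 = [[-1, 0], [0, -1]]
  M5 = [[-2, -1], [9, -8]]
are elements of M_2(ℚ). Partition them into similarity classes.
3 classes: {M1}, {M2, M3, M5}, {M4}

Characteristic polynomials: χ_{M1} = (x + 5)^2, χ_{M2} = (x + 5)^2, χ_{M3} = (x + 5)^2, χ_{M4} = (x + 1)^2, χ_{M5} = (x + 5)^2.

{M1}: invariant factors x + 5, x + 5.

{M2, M3, M5}: invariant factors (x + 5)^2.

{M4}: invariant factors x + 1, x + 1.

Matrices are similar if and only if their invariant-factor lists agree; the partition into similarity classes is {M1}, {M2, M3, M5}, {M4}.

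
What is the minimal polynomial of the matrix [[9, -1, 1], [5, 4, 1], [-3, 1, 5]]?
m_A(x) = (x - 6)^3

The characteristic polynomial factors as (x - 6)^3. The minimal polynomial is ∏(x - λ)^{k_λ} where k_λ is the size of the largest Jordan block at λ.

For λ = 6: rank(A - 6I) = 2, and the largest Jordan block has size 3 (the smallest k with rank((A - 6I)^k) = rank((A - 6I)^(k+1))).

So m_A(x) = (x - 6)^3.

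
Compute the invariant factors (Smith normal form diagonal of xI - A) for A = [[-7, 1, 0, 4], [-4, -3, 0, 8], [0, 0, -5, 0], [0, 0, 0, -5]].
The Jordan structure of A has elementary divisors (x + 5)^2, (x + 5), (x + 5). Arranging the block sizes at each eigenvalue in decreasing order and taking row products gives the invariant factors.

Invariant factors (smallest first, each dividing the next): x + 5, x + 5, (x + 5)^2.

Check: the last factor (x + 5)^2 is the minimal polynomial, and the product (x + 5)^4 is the characteristic polynomial.

x + 5, x + 5, (x + 5)^2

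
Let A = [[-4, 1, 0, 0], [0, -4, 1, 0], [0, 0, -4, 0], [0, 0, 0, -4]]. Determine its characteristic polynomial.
χ_A(x) = (x + 4)^4

xI - A = [[x + 4, -1, 0, 0], [0, x + 4, -1, 0], [0, 0, x + 4, 0], [0, 0, 0, x + 4]].

Expanding det(xI - A) along the first row:
det(xI - A) = + (x + 4)·det([[x + 4, -1, 0], [0, x + 4, 0], [0, 0, x + 4]]) - (-1)·det([[0, -1, 0], [0, x + 4, 0], [0, 0, x + 4]]) + (0)·det([[0, x + 4, 0], [0, 0, 0], [0, 0, x + 4]]) - (0)·det([[0, x + 4, -1], [0, 0, x + 4], [0, 0, 0]]).

Evaluating gives χ_A(x) = x^4 + 16x^3 + 96x^2 + 256x + 256 = (x + 4)^4.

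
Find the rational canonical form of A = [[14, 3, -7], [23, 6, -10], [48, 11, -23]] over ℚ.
R = [[0, 0, 0], [1, 0, -1], [0, 1, -3]]

The invariant factors of A (the non-unit diagonal entries of the Smith normal form of xI - A over ℚ[x]) are x(x^2 + 3x + 1), each dividing the next. The characteristic polynomial is their product, x(x^2 + 3x + 1).

The rational canonical form is the block-diagonal matrix of companion matrices C(f_i):
R = [[0, 0, 0], [1, 0, -1], [0, 1, -3]].

Note the characteristic polynomial does not split into linear factors over ℚ, so A has no Jordan form over ℚ; the rational canonical form exists over any field.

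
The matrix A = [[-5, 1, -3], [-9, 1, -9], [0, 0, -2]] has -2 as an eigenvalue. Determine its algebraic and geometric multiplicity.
algebraic multiplicity 3, geometric multiplicity 2

The characteristic polynomial is (x + 2)^3, so the factor x + 2 appears with exponent 3: the algebraic multiplicity is 3.

rank(A + 2I) = 1, so the eigenspace has dimension 3 - 1 = 2: the geometric multiplicity is 2.

Since 2 < 3, A is not diagonalizable.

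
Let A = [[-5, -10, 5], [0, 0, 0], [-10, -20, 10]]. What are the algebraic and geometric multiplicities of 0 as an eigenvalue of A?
algebraic multiplicity 2, geometric multiplicity 2

The characteristic polynomial is x^2(x - 5), so the factor x appears with exponent 2: the algebraic multiplicity is 2.

rank(A) = 1, so the eigenspace has dimension 3 - 1 = 2: the geometric multiplicity is 2.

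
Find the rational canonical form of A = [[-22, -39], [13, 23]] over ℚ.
R = [[0, -1], [1, 1]]

The invariant factors of A (the non-unit diagonal entries of the Smith normal form of xI - A over ℚ[x]) are x^2 - x + 1, each dividing the next. The characteristic polynomial is their product, x^2 - x + 1.

The rational canonical form is the block-diagonal matrix of companion matrices C(f_i):
R = [[0, -1], [1, 1]].

Note the characteristic polynomial does not split into linear factors over ℚ, so A has no Jordan form over ℚ; the rational canonical form exists over any field.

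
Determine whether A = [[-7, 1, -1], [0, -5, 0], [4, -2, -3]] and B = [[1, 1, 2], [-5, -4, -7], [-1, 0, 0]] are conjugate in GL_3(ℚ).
No.

trace(A) = -15 but trace(B) = -3. The trace is a similarity invariant, so A and B are not similar.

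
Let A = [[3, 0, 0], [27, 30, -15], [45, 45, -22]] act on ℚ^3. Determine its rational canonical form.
The invariant factors of A (the non-unit diagonal entries of the Smith normal form of xI - A over ℚ[x]) are x - 3, (x - 5)(x - 3), each dividing the next. The characteristic polynomial is their product, (x - 5)(x - 3)^2.

The rational canonical form is the block-diagonal matrix of companion matrices C(f_i):
R = [[3, 0, 0], [0, 0, -15], [0, 1, 8]].

R = [[3, 0, 0], [0, 0, -15], [0, 1, 8]]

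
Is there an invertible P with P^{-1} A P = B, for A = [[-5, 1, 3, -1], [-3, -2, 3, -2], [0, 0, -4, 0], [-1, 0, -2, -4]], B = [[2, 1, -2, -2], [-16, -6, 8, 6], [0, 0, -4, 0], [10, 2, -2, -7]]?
Both have characteristic polynomial (x + 3)(x + 4)^3, but the minimal polynomial of A is (x + 3)(x + 4)^3 while the minimal polynomial of B is (x + 3)(x + 4)^2. The minimal polynomial is a similarity invariant, so A and B are not similar.

No.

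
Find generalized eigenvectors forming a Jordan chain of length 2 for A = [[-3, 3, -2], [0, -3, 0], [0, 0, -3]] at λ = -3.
We seek v_1 ∈ ker((A + 3I)^2) \ ker(A + 3I), then set v_{i+1} = (A + 3I) v_i.

One such chain is v_1 = [[2, 1, 1]]^T, v_2 = [[1, 0, 0]]^T. Check: (A + 3I) v_2 = [[0, 0, 0]]^T = 0.

v_1 = [[2, 1, 1]]^T, v_2 = [[1, 0, 0]]^T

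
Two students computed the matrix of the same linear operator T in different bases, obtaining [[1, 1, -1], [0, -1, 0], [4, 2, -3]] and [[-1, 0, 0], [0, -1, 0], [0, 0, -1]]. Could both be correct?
Both have characteristic polynomial (x + 1)^3, but the minimal polynomial of A is (x + 1)^2 while the minimal polynomial of B is x + 1. The minimal polynomial is a similarity invariant, so A and B are not similar.

No.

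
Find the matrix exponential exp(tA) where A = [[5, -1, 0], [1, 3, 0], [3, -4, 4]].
A has Jordan form J = [[4, 1, 0], [0, 4, 1], [0, 0, 4]] with A = PJP^{-1}, so e^{tA} = P e^{tJ} P^{-1}.

For a Jordan block J_k(λ), e^{tJ_k(λ)} = e^{λt} · (I + tN + t^2 N^2/2! + ... + t^{k-1} N^{k-1}/(k-1)!) where N is the nilpotent superdiagonal part.

Assembling the blocks and conjugating back gives the entries of e^{tA} as shown above.

e^{tA} = [[(t + 1)*e^{4*t}, -t*e^{4*t}, 0], [t*e^{4*t}, (1 - t)*e^{4*t}, 0], [t*(6 - t)*e^{4*t}/2, t*(t - 8)*e^{4*t}/2, e^{4*t}]]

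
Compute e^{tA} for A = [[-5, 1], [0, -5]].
e^{tA} = [[e^{-5*t}, t*e^{-5*t}], [0, e^{-5*t}]]

A has Jordan form J = [[-5, 1], [0, -5]] with A = PJP^{-1}, so e^{tA} = P e^{tJ} P^{-1}.

For a Jordan block J_k(λ), e^{tJ_k(λ)} = e^{λt} · (I + tN + t^2 N^2/2! + ... + t^{k-1} N^{k-1}/(k-1)!) where N is the nilpotent superdiagonal part.

Assembling the blocks and conjugating back gives the entries of e^{tA} as shown above.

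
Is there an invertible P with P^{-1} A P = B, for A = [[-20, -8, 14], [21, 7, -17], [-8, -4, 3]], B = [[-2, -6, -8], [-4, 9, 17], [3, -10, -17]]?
Yes.

Two matrices over a field are similar if and only if they have the same invariant factors.

Both A and B have characteristic polynomial (x + 3)^2(x + 4) and minimal polynomial (x + 3)^2(x + 4). Computing further, both have invariant factors (x + 3)^2(x + 4). Hence A and B are similar.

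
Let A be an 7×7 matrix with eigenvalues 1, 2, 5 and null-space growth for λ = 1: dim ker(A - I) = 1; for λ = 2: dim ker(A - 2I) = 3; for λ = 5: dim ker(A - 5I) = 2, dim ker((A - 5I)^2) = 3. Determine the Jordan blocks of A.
Jordan blocks: (1, 1), (2, 1), (2, 1), (2, 1), (5, 2), (5, 1)

λ = 1: successive nullity increments [1] count blocks of size ≥ k; block sizes are [1].
λ = 2: successive nullity increments [3] count blocks of size ≥ k; block sizes are [1, 1, 1].
λ = 5: successive nullity increments [2, 1] count blocks of size ≥ k; block sizes are [2, 1].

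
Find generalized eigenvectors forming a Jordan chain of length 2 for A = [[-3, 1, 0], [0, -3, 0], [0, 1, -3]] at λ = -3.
v_1 = [[0, 1, -1]]^T, v_2 = [[1, 0, 1]]^T

We seek v_1 ∈ ker((A + 3I)^2) \ ker(A + 3I), then set v_{i+1} = (A + 3I) v_i.

One such chain is v_1 = [[0, 1, -1]]^T, v_2 = [[1, 0, 1]]^T. Check: (A + 3I) v_2 = [[0, 0, 0]]^T = 0.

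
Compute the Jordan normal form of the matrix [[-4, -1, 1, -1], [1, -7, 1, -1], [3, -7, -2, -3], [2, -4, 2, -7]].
J = [[-5, 1, 0, 0], [0, -5, 1, 0], [0, 0, -5, 0], [0, 0, 0, -5]]

The characteristic polynomial is det(xI - A) = (x + 5)^4, so the eigenvalues are -5 (algebraic multiplicity 4).

For λ = -5: rank(A + 5I) = 2, rank((A + 5I)^2) = 1, rank((A + 5I)^3) = 0. The eigenspace has dimension 4 - 2 = 2, so there are 2 Jordan blocks; the rank sequence gives block sizes [3, 1].

Assembling the blocks gives the Jordan form J above.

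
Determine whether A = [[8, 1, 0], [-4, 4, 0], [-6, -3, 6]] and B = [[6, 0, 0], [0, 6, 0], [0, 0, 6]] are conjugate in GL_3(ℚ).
Both have characteristic polynomial (x - 6)^3, but the minimal polynomial of A is (x - 6)^2 while the minimal polynomial of B is x - 6. The minimal polynomial is a similarity invariant, so A and B are not similar.

No.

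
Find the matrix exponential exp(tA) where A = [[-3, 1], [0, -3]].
e^{tA} = [[e^{-3*t}, t*e^{-3*t}], [0, e^{-3*t}]]

A has Jordan form J = [[-3, 1], [0, -3]] with A = PJP^{-1}, so e^{tA} = P e^{tJ} P^{-1}.

For a Jordan block J_k(λ), e^{tJ_k(λ)} = e^{λt} · (I + tN + t^2 N^2/2! + ... + t^{k-1} N^{k-1}/(k-1)!) where N is the nilpotent superdiagonal part.

Assembling the blocks and conjugating back gives the entries of e^{tA} as shown above.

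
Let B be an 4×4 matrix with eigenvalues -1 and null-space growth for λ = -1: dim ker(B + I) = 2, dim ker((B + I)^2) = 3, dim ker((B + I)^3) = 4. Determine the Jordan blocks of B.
λ = -1: successive nullity increments [2, 1, 1] count blocks of size ≥ k; block sizes are [3, 1].

Jordan blocks: (-1, 3), (-1, 1)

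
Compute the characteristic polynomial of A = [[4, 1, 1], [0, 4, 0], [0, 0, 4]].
χ_A(x) = (x - 4)^3

xI - A = [[x - 4, -1, -1], [0, x - 4, 0], [0, 0, x - 4]].

Expanding det(xI - A) along the first row:
det(xI - A) = + (x - 4)·det([[x - 4, 0], [0, x - 4]]) - (-1)·det([[0, 0], [0, x - 4]]) + (-1)·det([[0, x - 4], [0, 0]]).

Evaluating gives χ_A(x) = x^3 - 12x^2 + 48x - 64 = (x - 4)^3.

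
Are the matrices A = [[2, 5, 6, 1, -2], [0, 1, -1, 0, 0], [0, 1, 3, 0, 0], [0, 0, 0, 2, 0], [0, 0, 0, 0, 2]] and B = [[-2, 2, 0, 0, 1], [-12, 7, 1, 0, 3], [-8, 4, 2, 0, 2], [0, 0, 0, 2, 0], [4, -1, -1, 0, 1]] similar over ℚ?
Yes.

Two matrices over a field are similar if and only if they have the same invariant factors.

Both A and B have characteristic polynomial (x - 2)^5 and minimal polynomial (x - 2)^3. Computing further, both have invariant factors x - 2, x - 2, (x - 2)^3. Hence A and B are similar.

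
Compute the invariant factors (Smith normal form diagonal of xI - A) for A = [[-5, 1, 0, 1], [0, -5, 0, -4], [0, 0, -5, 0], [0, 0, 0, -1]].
x + 5, (x + 1)(x + 5)^2

The Jordan structure of A has elementary divisors (x + 5)^2, (x + 5), (x + 1). Arranging the block sizes at each eigenvalue in decreasing order and taking row products gives the invariant factors.

Invariant factors (smallest first, each dividing the next): x + 5, (x + 1)(x + 5)^2.

Check: the last factor (x + 1)(x + 5)^2 is the minimal polynomial, and the product (x + 1)(x + 5)^3 is the characteristic polynomial.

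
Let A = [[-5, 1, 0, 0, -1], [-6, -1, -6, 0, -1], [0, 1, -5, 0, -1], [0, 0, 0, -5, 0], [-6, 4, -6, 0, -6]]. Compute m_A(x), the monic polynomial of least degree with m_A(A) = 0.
m_A(x) = (x + 2)(x + 5)^2

The characteristic polynomial factors as (x + 2)(x + 5)^4. The minimal polynomial is ∏(x - λ)^{k_λ} where k_λ is the size of the largest Jordan block at λ.

For λ = -5: rank(A + 5I) = 2, and the largest Jordan block has size 2 (the smallest k with rank((A + 5I)^k) = rank((A + 5I)^(k+1))).
For λ = -2: rank(A + 2I) = 4, and the largest Jordan block has size 1 (the smallest k with rank((A + 2I)^k) = rank((A + 2I)^(k+1))).

So m_A(x) = (x + 2)(x + 5)^2.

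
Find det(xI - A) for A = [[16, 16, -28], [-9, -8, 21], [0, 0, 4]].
xI - A = [[x - 16, -16, 28], [9, x + 8, -21], [0, 0, x - 4]].

Expanding det(xI - A) along the first row:
det(xI - A) = + (x - 16)·det([[x + 8, -21], [0, x - 4]]) - (-16)·det([[9, -21], [0, x - 4]]) + (28)·det([[9, x + 8], [0, 0]]).

Evaluating gives χ_A(x) = x^3 - 12x^2 + 48x - 64 = (x - 4)^3.

χ_A(x) = (x - 4)^3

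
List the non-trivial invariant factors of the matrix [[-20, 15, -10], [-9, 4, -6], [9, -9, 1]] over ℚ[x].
x + 5, (x + 5)^2

The Jordan structure of A has elementary divisors (x + 5)^2, (x + 5). Arranging the block sizes at each eigenvalue in decreasing order and taking row products gives the invariant factors.

Invariant factors (smallest first, each dividing the next): x + 5, (x + 5)^2.

Check: the last factor (x + 5)^2 is the minimal polynomial, and the product (x + 5)^3 is the characteristic polynomial.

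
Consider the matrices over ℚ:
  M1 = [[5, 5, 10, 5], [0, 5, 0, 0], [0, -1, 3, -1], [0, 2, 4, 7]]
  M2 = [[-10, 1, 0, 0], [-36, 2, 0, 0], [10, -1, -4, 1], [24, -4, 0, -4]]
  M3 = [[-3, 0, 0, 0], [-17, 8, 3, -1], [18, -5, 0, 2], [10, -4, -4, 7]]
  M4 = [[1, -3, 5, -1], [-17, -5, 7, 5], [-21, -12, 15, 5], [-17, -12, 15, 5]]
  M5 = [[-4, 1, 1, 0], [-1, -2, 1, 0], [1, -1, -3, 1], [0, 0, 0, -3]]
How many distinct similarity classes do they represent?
Characteristic polynomials: χ_{M1} = (x - 5)^4, χ_{M2} = (x + 4)^4, χ_{M3} = (x - 5)^3(x + 3), χ_{M4} = (x - 4)^4, χ_{M5} = (x + 3)^4.

{M1}: invariant factors x - 5, x - 5, (x - 5)^2.

{M2}: invariant factors (x + 4)^2, (x + 4)^2.

{M3}: invariant factors (x - 5)^3(x + 3).

{M4}: invariant factors x - 4, (x - 4)^3.

{M5}: invariant factors x + 3, (x + 3)^3.

Matrices are similar if and only if their invariant-factor lists agree; the partition into similarity classes is {M1}, {M2}, {M3}, {M4}, {M5}.

5 classes: {M1}, {M2}, {M3}, {M4}, {M5}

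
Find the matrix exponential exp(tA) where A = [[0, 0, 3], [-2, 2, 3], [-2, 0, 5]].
A has Jordan form J = [[2, 0, 0], [0, 2, 0], [0, 0, 3]] with A = PJP^{-1}, so e^{tA} = P e^{tJ} P^{-1}.

For a Jordan block J_k(λ), e^{tJ_k(λ)} = e^{λt} · (I + tN + t^2 N^2/2! + ... + t^{k-1} N^{k-1}/(k-1)!) where N is the nilpotent superdiagonal part.

Assembling the blocks and conjugating back gives the entries of e^{tA} as shown above.

e^{tA} = [[(3 - 2*e^{t})*e^{2*t}, 0, 3*(e^{t} - 1)*e^{2*t}], [2*(1 - e^{t})*e^{2*t}, e^{2*t}, 3*(e^{t} - 1)*e^{2*t}], [2*(1 - e^{t})*e^{2*t}, 0, (3*e^{t} - 2)*e^{2*t}]]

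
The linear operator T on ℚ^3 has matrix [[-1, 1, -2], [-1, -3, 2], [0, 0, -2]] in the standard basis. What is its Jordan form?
The characteristic polynomial is det(xI - A) = (x + 2)^3, so the eigenvalues are -2 (algebraic multiplicity 3).

For λ = -2: rank(A + 2I) = 1, rank((A + 2I)^2) = 0. The eigenspace has dimension 3 - 1 = 2, so there are 2 Jordan blocks; the rank sequence gives block sizes [2, 1].

Assembling the blocks gives the Jordan form J above.

J = [[-2, 1, 0], [0, -2, 0], [0, 0, -2]]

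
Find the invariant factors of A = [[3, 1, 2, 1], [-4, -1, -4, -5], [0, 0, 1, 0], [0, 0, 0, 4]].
x - 1, (x - 4)(x - 1)^2

The Jordan structure of A has elementary divisors (x - 1)^2, (x - 1), (x - 4). Arranging the block sizes at each eigenvalue in decreasing order and taking row products gives the invariant factors.

Invariant factors (smallest first, each dividing the next): x - 1, (x - 4)(x - 1)^2.

Check: the last factor (x - 4)(x - 1)^2 is the minimal polynomial, and the product (x - 4)(x - 1)^3 is the characteristic polynomial.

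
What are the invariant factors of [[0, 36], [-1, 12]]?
The Jordan structure of A has elementary divisors (x - 6)^2. Arranging the block sizes at each eigenvalue in decreasing order and taking row products gives the invariant factors.

Invariant factors (smallest first, each dividing the next): (x - 6)^2.

Check: the last factor (x - 6)^2 is the minimal polynomial, and the product (x - 6)^2 is the characteristic polynomial.

(x - 6)^2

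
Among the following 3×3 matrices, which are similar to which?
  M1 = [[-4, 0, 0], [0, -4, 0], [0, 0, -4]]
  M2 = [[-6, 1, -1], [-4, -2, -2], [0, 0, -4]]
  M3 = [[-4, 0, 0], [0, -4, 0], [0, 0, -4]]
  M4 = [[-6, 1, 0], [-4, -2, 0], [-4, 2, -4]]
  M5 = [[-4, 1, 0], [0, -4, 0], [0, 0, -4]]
2 classes: {M1, M3}, {M2, M4, M5}

Characteristic polynomials: χ_{M1} = (x + 4)^3, χ_{M2} = (x + 4)^3, χ_{M3} = (x + 4)^3, χ_{M4} = (x + 4)^3, χ_{M5} = (x + 4)^3.

{M1, M3}: invariant factors x + 4, x + 4, x + 4.

{M2, M4, M5}: invariant factors x + 4, (x + 4)^2.

Matrices are similar if and only if their invariant-factor lists agree; the partition into similarity classes is {M1, M3}, {M2, M4, M5}.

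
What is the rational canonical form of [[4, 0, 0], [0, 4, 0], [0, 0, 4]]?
The invariant factors of A (the non-unit diagonal entries of the Smith normal form of xI - A over ℚ[x]) are x - 4, x - 4, x - 4, each dividing the next. The characteristic polynomial is their product, (x - 4)^3.

The rational canonical form is the block-diagonal matrix of companion matrices C(f_i):
R = [[4, 0, 0], [0, 4, 0], [0, 0, 4]].

R = [[4, 0, 0], [0, 4, 0], [0, 0, 4]]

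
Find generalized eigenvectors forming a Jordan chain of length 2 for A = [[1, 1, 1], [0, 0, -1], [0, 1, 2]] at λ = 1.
We seek v_1 ∈ ker((A - I)^2) \ ker(A - I), then set v_{i+1} = (A - I) v_i.

One such chain is v_1 = [[0, 0, -1]]^T, v_2 = [[-1, 1, -1]]^T. Check: (A - I) v_2 = [[0, 0, 0]]^T = 0.

v_1 = [[0, 0, -1]]^T, v_2 = [[-1, 1, -1]]^T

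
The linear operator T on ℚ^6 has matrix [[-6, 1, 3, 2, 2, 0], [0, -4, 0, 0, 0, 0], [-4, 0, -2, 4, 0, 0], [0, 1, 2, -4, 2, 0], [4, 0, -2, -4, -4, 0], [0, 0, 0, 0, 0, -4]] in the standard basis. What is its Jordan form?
J = [[-4, 1, 0, 0, 0, 0], [0, -4, 0, 0, 0, 0], [0, 0, -4, 1, 0, 0], [0, 0, 0, -4, 0, 0], [0, 0, 0, 0, -4, 0], [0, 0, 0, 0, 0, -4]]

The characteristic polynomial is det(xI - A) = (x + 4)^6, so the eigenvalues are -4 (algebraic multiplicity 6).

For λ = -4: rank(A + 4I) = 2, rank((A + 4I)^2) = 0. The eigenspace has dimension 6 - 2 = 4, so there are 4 Jordan blocks; the rank sequence gives block sizes [2, 2, 1, 1].

Assembling the blocks gives the Jordan form J above.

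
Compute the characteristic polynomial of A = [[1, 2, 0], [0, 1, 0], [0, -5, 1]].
χ_A(x) = (x - 1)^3

xI - A = [[x - 1, -2, 0], [0, x - 1, 0], [0, 5, x - 1]].

Expanding det(xI - A) along the first row:
det(xI - A) = + (x - 1)·det([[x - 1, 0], [5, x - 1]]) - (-2)·det([[0, 0], [0, x - 1]]) + (0)·det([[0, x - 1], [0, 5]]).

Evaluating gives χ_A(x) = x^3 - 3x^2 + 3x - 1 = (x - 1)^3.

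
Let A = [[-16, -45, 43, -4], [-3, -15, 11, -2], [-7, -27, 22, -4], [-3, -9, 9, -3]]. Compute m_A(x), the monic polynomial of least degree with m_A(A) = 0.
m_A(x) = (x + 3)^3

The characteristic polynomial factors as (x + 3)^4. The minimal polynomial is ∏(x - λ)^{k_λ} where k_λ is the size of the largest Jordan block at λ.

For λ = -3: rank(A + 3I) = 2, and the largest Jordan block has size 3 (the smallest k with rank((A + 3I)^k) = rank((A + 3I)^(k+1))).

So m_A(x) = (x + 3)^3.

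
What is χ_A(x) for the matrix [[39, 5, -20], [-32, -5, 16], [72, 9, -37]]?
xI - A = [[x - 39, -5, 20], [32, x + 5, -16], [-72, -9, x + 37]].

Expanding det(xI - A) along the first row:
det(xI - A) = + (x - 39)·det([[x + 5, -16], [-9, x + 37]]) - (-5)·det([[32, -16], [-72, x + 37]]) + (20)·det([[32, x + 5], [-72, -9]]).

Evaluating gives χ_A(x) = x^3 + 3x^2 + 3x + 1 = (x + 1)^3.

χ_A(x) = (x + 1)^3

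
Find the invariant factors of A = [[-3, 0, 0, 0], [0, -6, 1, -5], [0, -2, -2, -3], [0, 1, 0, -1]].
x + 3, (x + 3)^3

The Jordan structure of A has elementary divisors (x + 3)^3, (x + 3). Arranging the block sizes at each eigenvalue in decreasing order and taking row products gives the invariant factors.

Invariant factors (smallest first, each dividing the next): x + 3, (x + 3)^3.

Check: the last factor (x + 3)^3 is the minimal polynomial, and the product (x + 3)^4 is the characteristic polynomial.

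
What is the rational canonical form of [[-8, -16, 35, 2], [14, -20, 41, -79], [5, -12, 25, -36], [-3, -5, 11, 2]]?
The invariant factors of A (the non-unit diagonal entries of the Smith normal form of xI - A over ℚ[x]) are (x + 1)(x^3 + 2x - 1), each dividing the next. The characteristic polynomial is their product, (x + 1)(x^3 + 2x - 1).

The rational canonical form is the block-diagonal matrix of companion matrices C(f_i):
R = [[0, 0, 0, 1], [1, 0, 0, -1], [0, 1, 0, -2], [0, 0, 1, -1]].

Note the characteristic polynomial does not split into linear factors over ℚ, so A has no Jordan form over ℚ; the rational canonical form exists over any field.

R = [[0, 0, 0, 1], [1, 0, 0, -1], [0, 1, 0, -2], [0, 0, 1, -1]]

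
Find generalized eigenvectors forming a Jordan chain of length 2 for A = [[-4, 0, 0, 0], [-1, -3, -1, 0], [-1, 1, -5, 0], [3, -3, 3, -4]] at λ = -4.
v_1 = [[0, 1, 2, -5]]^T, v_2 = [[0, -1, -1, 3]]^T

We seek v_1 ∈ ker((A + 4I)^2) \ ker(A + 4I), then set v_{i+1} = (A + 4I) v_i.

One such chain is v_1 = [[0, 1, 2, -5]]^T, v_2 = [[0, -1, -1, 3]]^T. Check: (A + 4I) v_2 = [[0, 0, 0, 0]]^T = 0.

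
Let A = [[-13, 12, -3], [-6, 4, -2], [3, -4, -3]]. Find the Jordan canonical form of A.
J = [[-4, 1, 0], [0, -4, 0], [0, 0, -4]]

The characteristic polynomial is det(xI - A) = (x + 4)^3, so the eigenvalues are -4 (algebraic multiplicity 3).

For λ = -4: rank(A + 4I) = 1, rank((A + 4I)^2) = 0. The eigenspace has dimension 3 - 1 = 2, so there are 2 Jordan blocks; the rank sequence gives block sizes [2, 1].

Assembling the blocks gives the Jordan form J above.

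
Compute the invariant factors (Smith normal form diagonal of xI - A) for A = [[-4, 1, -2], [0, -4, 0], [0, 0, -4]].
The Jordan structure of A has elementary divisors (x + 4)^2, (x + 4). Arranging the block sizes at each eigenvalue in decreasing order and taking row products gives the invariant factors.

Invariant factors (smallest first, each dividing the next): x + 4, (x + 4)^2.

Check: the last factor (x + 4)^2 is the minimal polynomial, and the product (x + 4)^3 is the characteristic polynomial.

x + 4, (x + 4)^2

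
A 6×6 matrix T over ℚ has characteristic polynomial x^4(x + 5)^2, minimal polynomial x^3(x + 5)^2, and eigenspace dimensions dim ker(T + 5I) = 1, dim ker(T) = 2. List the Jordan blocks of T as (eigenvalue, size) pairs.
Jordan blocks: (-5, 2), (0, 3), (0, 1)

λ = -5: algebraic multiplicity 2 (exponent in χ_T), largest block size 2 (exponent in m_T), 1 block (geometric multiplicity). This forces block sizes [2].
λ = 0: algebraic multiplicity 4 (exponent in χ_T), largest block size 3 (exponent in m_T), 2 blocks (geometric multiplicity). These force block sizes [3, 1].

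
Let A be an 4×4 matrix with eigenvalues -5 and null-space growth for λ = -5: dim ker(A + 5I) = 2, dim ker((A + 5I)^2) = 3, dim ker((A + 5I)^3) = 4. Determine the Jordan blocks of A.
λ = -5: successive nullity increments [2, 1, 1] count blocks of size ≥ k; block sizes are [3, 1].

Jordan blocks: (-5, 3), (-5, 1)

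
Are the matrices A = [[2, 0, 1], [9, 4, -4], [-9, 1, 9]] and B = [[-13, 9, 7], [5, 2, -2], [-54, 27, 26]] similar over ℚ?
Two matrices over a field are similar if and only if they have the same invariant factors.

Both A and B have characteristic polynomial (x - 5)^3 and minimal polynomial (x - 5)^3. Computing further, both have invariant factors (x - 5)^3. Hence A and B are similar.

Yes.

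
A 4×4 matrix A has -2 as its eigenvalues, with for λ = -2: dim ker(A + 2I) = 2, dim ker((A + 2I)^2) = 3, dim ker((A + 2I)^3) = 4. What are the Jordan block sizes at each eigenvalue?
λ = -2: successive nullity increments [2, 1, 1] count blocks of size ≥ k; block sizes are [3, 1].

Jordan blocks: (-2, 3), (-2, 1)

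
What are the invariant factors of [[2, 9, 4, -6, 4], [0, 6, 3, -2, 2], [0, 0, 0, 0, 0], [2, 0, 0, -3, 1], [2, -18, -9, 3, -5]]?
The Jordan structure of A has elementary divisors x^3, x^2. Arranging the block sizes at each eigenvalue in decreasing order and taking row products gives the invariant factors.

Invariant factors (smallest first, each dividing the next): x^2, x^3.

Check: the last factor x^3 is the minimal polynomial, and the product x^5 is the characteristic polynomial.

x^2, x^3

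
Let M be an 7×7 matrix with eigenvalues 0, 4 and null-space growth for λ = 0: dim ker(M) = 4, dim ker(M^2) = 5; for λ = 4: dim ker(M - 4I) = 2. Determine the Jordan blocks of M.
λ = 0: successive nullity increments [4, 1] count blocks of size ≥ k; block sizes are [2, 1, 1, 1].
λ = 4: successive nullity increments [2] count blocks of size ≥ k; block sizes are [1, 1].

Jordan blocks: (0, 2), (0, 1), (0, 1), (0, 1), (4, 1), (4, 1)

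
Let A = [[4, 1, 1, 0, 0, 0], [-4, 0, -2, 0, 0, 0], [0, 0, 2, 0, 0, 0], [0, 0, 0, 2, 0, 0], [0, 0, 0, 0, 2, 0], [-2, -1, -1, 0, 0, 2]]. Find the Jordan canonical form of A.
J = [[2, 1, 0, 0, 0, 0], [0, 2, 0, 0, 0, 0], [0, 0, 2, 0, 0, 0], [0, 0, 0, 2, 0, 0], [0, 0, 0, 0, 2, 0], [0, 0, 0, 0, 0, 2]]

The characteristic polynomial is det(xI - A) = (x - 2)^6, so the eigenvalues are 2 (algebraic multiplicity 6).

For λ = 2: rank(A - 2I) = 1, rank((A - 2I)^2) = 0. The eigenspace has dimension 6 - 1 = 5, so there are 5 Jordan blocks; the rank sequence gives block sizes [2, 1, 1, 1, 1].

Assembling the blocks gives the Jordan form J above.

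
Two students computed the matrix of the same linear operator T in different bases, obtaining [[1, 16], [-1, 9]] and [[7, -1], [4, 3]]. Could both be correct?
Yes.

Two matrices over a field are similar if and only if they have the same invariant factors.

Both A and B have characteristic polynomial (x - 5)^2 and minimal polynomial (x - 5)^2. Computing further, both have invariant factors (x - 5)^2. Hence A and B are similar.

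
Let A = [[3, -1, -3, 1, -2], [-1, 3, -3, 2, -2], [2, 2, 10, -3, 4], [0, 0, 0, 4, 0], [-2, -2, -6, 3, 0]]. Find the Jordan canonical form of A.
The characteristic polynomial is det(xI - A) = (x - 4)^5, so the eigenvalues are 4 (algebraic multiplicity 5).

For λ = 4: rank(A - 4I) = 2, rank((A - 4I)^2) = 0. The eigenspace has dimension 5 - 2 = 3, so there are 3 Jordan blocks; the rank sequence gives block sizes [2, 2, 1].

Assembling the blocks gives the Jordan form J above.

J = [[4, 1, 0, 0, 0], [0, 4, 0, 0, 0], [0, 0, 4, 1, 0], [0, 0, 0, 4, 0], [0, 0, 0, 0, 4]]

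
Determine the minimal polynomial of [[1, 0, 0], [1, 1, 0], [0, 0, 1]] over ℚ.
m_A(x) = (x - 1)^2

The characteristic polynomial factors as (x - 1)^3. The minimal polynomial is ∏(x - λ)^{k_λ} where k_λ is the size of the largest Jordan block at λ.

For λ = 1: rank(A - I) = 1, and the largest Jordan block has size 2 (the smallest k with rank((A - I)^k) = rank((A - I)^(k+1))).

So m_A(x) = (x - 1)^2.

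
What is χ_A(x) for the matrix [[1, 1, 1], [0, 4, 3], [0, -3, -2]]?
χ_A(x) = (x - 1)^3

xI - A = [[x - 1, -1, -1], [0, x - 4, -3], [0, 3, x + 2]].

Expanding det(xI - A) along the first row:
det(xI - A) = + (x - 1)·det([[x - 4, -3], [3, x + 2]]) - (-1)·det([[0, -3], [0, x + 2]]) + (-1)·det([[0, x - 4], [0, 3]]).

Evaluating gives χ_A(x) = x^3 - 3x^2 + 3x - 1 = (x - 1)^3.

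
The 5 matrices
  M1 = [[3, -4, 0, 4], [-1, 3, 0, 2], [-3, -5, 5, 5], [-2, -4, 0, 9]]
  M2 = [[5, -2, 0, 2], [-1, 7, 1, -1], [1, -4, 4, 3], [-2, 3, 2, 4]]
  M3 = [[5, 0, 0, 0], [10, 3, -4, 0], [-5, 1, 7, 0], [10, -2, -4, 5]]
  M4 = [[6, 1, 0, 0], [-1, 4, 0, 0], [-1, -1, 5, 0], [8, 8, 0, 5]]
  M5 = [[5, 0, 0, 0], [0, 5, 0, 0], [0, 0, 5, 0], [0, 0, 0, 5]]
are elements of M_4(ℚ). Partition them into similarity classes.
3 classes: {M1, M2}, {M3, M4}, {M5}

Characteristic polynomials: χ_{M1} = (x - 5)^4, χ_{M2} = (x - 5)^4, χ_{M3} = (x - 5)^4, χ_{M4} = (x - 5)^4, χ_{M5} = (x - 5)^4.

{M1, M2}: invariant factors x - 5, (x - 5)^3.

{M3, M4}: invariant factors x - 5, x - 5, (x - 5)^2.

{M5}: invariant factors x - 5, x - 5, x - 5, x - 5.

Matrices are similar if and only if their invariant-factor lists agree; the partition into similarity classes is {M1, M2}, {M3, M4}, {M5}.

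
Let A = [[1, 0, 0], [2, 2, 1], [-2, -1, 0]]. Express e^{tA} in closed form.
e^{tA} = [[e^{t}, 0, 0], [2*t*e^{t}, (t + 1)*e^{t}, t*e^{t}], [-2*t*e^{t}, -t*e^{t}, (1 - t)*e^{t}]]

A has Jordan form J = [[1, 1, 0], [0, 1, 0], [0, 0, 1]] with A = PJP^{-1}, so e^{tA} = P e^{tJ} P^{-1}.

For a Jordan block J_k(λ), e^{tJ_k(λ)} = e^{λt} · (I + tN + t^2 N^2/2! + ... + t^{k-1} N^{k-1}/(k-1)!) where N is the nilpotent superdiagonal part.

Assembling the blocks and conjugating back gives the entries of e^{tA} as shown above.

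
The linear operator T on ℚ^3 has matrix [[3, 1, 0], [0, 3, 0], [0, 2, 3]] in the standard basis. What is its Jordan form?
J = [[3, 1, 0], [0, 3, 0], [0, 0, 3]]

The characteristic polynomial is det(xI - A) = (x - 3)^3, so the eigenvalues are 3 (algebraic multiplicity 3).

For λ = 3: rank(A - 3I) = 1, rank((A - 3I)^2) = 0. The eigenspace has dimension 3 - 1 = 2, so there are 2 Jordan blocks; the rank sequence gives block sizes [2, 1].

Assembling the blocks gives the Jordan form J above.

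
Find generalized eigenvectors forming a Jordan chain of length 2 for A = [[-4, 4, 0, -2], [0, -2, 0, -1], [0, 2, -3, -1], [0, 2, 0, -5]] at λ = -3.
v_1 = [[2, 1, 0, 1]]^T, v_2 = [[0, 0, 1, 0]]^T

We seek v_1 ∈ ker((A + 3I)^2) \ ker(A + 3I), then set v_{i+1} = (A + 3I) v_i.

One such chain is v_1 = [[2, 1, 0, 1]]^T, v_2 = [[0, 0, 1, 0]]^T. Check: (A + 3I) v_2 = [[0, 0, 0, 0]]^T = 0.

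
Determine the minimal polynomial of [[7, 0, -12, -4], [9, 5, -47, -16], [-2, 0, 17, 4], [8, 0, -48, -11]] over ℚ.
m_A(x) = (x - 5)^2(x - 3)

The characteristic polynomial factors as (x - 5)^3(x - 3). The minimal polynomial is ∏(x - λ)^{k_λ} where k_λ is the size of the largest Jordan block at λ.

For λ = 3: rank(A - 3I) = 3, and the largest Jordan block has size 1 (the smallest k with rank((A - 3I)^k) = rank((A - 3I)^(k+1))).
For λ = 5: rank(A - 5I) = 2, and the largest Jordan block has size 2 (the smallest k with rank((A - 5I)^k) = rank((A - 5I)^(k+1))).

So m_A(x) = (x - 5)^2(x - 3).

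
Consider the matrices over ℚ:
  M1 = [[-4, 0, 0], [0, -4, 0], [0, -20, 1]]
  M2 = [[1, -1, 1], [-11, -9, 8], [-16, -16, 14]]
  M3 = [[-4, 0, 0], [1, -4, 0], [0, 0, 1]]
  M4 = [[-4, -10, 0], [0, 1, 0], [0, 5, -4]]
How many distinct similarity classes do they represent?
Characteristic polynomials: χ_{M1} = (x - 1)(x + 4)^2, χ_{M2} = (x - 2)^3, χ_{M3} = (x - 1)(x + 4)^2, χ_{M4} = (x - 1)(x + 4)^2.

{M1, M4}: invariant factors x + 4, (x - 1)(x + 4).

{M2}: invariant factors (x - 2)^3.

{M3}: invariant factors (x - 1)(x + 4)^2.

Matrices are similar if and only if their invariant-factor lists agree; the partition into similarity classes is {M1, M4}, {M2}, {M3}.

3 classes: {M1, M4}, {M2}, {M3}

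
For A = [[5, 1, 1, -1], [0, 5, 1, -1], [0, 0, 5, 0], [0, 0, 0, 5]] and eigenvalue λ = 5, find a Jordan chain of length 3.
We seek v_1 ∈ ker((A - 5I)^3) \ ker((A - 5I)^2), then set v_{i+1} = (A - 5I) v_i.

One such chain is v_1 = [[-2, 0, -1, -2]]^T, v_2 = [[1, 1, 0, 0]]^T, v_3 = [[1, 0, 0, 0]]^T. Check: (A - 5I) v_3 = [[0, 0, 0, 0]]^T = 0.

v_1 = [[-2, 0, -1, -2]]^T, v_2 = [[1, 1, 0, 0]]^T, v_3 = [[1, 0, 0, 0]]^T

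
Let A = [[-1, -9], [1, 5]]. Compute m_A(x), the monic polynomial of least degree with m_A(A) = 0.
m_A(x) = (x - 2)^2

The characteristic polynomial factors as (x - 2)^2. The minimal polynomial is ∏(x - λ)^{k_λ} where k_λ is the size of the largest Jordan block at λ.

For λ = 2: rank(A - 2I) = 1, and the largest Jordan block has size 2 (the smallest k with rank((A - 2I)^k) = rank((A - 2I)^(k+1))).

So m_A(x) = (x - 2)^2.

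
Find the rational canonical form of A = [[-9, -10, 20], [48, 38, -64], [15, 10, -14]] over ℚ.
The invariant factors of A (the non-unit diagonal entries of the Smith normal form of xI - A over ℚ[x]) are x - 6, (x - 6)(x - 3), each dividing the next. The characteristic polynomial is their product, (x - 6)^2(x - 3).

The rational canonical form is the block-diagonal matrix of companion matrices C(f_i):
R = [[6, 0, 0], [0, 0, -18], [0, 1, 9]].

R = [[6, 0, 0], [0, 0, -18], [0, 1, 9]]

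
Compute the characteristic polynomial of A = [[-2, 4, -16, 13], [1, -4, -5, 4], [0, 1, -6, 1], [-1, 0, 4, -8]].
χ_A(x) = (x + 5)^4

xI - A = [[x + 2, -4, 16, -13], [-1, x + 4, 5, -4], [0, -1, x + 6, -1], [1, 0, -4, x + 8]].

Expanding det(xI - A) along the first row:
det(xI - A) = + (x + 2)·det([[x + 4, 5, -4], [-1, x + 6, -1], [0, -4, x + 8]]) - (-4)·det([[-1, 5, -4], [0, x + 6, -1], [1, -4, x + 8]]) + (16)·det([[-1, x + 4, -4], [0, -1, -1], [1, 0, x + 8]]) - (-13)·det([[-1, x + 4, 5], [0, -1, x + 6], [1, 0, -4]]).

Evaluating gives χ_A(x) = x^4 + 20x^3 + 150x^2 + 500x + 625 = (x + 5)^4.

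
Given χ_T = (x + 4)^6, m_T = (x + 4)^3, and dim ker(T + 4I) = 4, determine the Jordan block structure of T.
Jordan blocks: (-4, 3), (-4, 1), (-4, 1), (-4, 1)

λ = -4: algebraic multiplicity 6 (exponent in χ_T), largest block size 3 (exponent in m_T), 4 blocks (geometric multiplicity). These force block sizes [3, 1, 1, 1].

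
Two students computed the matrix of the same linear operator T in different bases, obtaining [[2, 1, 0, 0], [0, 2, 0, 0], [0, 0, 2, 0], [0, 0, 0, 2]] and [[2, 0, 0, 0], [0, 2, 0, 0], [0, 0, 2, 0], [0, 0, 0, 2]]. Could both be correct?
No.

Both have characteristic polynomial (x - 2)^4, but the minimal polynomial of A is (x - 2)^2 while the minimal polynomial of B is x - 2. The minimal polynomial is a similarity invariant, so A and B are not similar.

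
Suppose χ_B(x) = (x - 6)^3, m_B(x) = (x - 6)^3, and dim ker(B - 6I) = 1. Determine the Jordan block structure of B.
Jordan blocks: (6, 3)

λ = 6: algebraic multiplicity 3 (exponent in χ_B), largest block size 3 (exponent in m_B), 1 block (geometric multiplicity). This forces block sizes [3].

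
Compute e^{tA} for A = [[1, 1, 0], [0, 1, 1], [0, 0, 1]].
e^{tA} = [[e^{t}, t*e^{t}, t^2*e^{t}/2], [0, e^{t}, t*e^{t}], [0, 0, e^{t}]]

A has Jordan form J = [[1, 1, 0], [0, 1, 1], [0, 0, 1]] with A = PJP^{-1}, so e^{tA} = P e^{tJ} P^{-1}.

For a Jordan block J_k(λ), e^{tJ_k(λ)} = e^{λt} · (I + tN + t^2 N^2/2! + ... + t^{k-1} N^{k-1}/(k-1)!) where N is the nilpotent superdiagonal part.

Assembling the blocks and conjugating back gives the entries of e^{tA} as shown above.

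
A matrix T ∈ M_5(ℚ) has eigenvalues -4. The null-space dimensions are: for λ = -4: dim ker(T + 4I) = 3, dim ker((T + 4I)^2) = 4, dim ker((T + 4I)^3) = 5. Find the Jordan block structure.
Jordan blocks: (-4, 3), (-4, 1), (-4, 1)

λ = -4: successive nullity increments [3, 1, 1] count blocks of size ≥ k; block sizes are [3, 1, 1].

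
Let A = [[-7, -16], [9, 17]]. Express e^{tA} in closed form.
e^{tA} = [[(1 - 12*t)*e^{5*t}, -16*t*e^{5*t}], [9*t*e^{5*t}, (12*t + 1)*e^{5*t}]]

A has Jordan form J = [[5, 1], [0, 5]] with A = PJP^{-1}, so e^{tA} = P e^{tJ} P^{-1}.

For a Jordan block J_k(λ), e^{tJ_k(λ)} = e^{λt} · (I + tN + t^2 N^2/2! + ... + t^{k-1} N^{k-1}/(k-1)!) where N is the nilpotent superdiagonal part.

Assembling the blocks and conjugating back gives the entries of e^{tA} as shown above.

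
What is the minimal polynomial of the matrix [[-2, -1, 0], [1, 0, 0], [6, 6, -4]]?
The characteristic polynomial factors as (x + 1)^2(x + 4). The minimal polynomial is ∏(x - λ)^{k_λ} where k_λ is the size of the largest Jordan block at λ.

For λ = -4: rank(A + 4I) = 2, and the largest Jordan block has size 1 (the smallest k with rank((A + 4I)^k) = rank((A + 4I)^(k+1))).
For λ = -1: rank(A + I) = 2, and the largest Jordan block has size 2 (the smallest k with rank((A + I)^k) = rank((A + I)^(k+1))).

So m_A(x) = (x + 1)^2(x + 4).

m_A(x) = (x + 1)^2(x + 4)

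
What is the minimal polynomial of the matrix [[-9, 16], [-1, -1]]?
The characteristic polynomial factors as (x + 5)^2. The minimal polynomial is ∏(x - λ)^{k_λ} where k_λ is the size of the largest Jordan block at λ.

For λ = -5: rank(A + 5I) = 1, and the largest Jordan block has size 2 (the smallest k with rank((A + 5I)^k) = rank((A + 5I)^(k+1))).

So m_A(x) = (x + 5)^2.

m_A(x) = (x + 5)^2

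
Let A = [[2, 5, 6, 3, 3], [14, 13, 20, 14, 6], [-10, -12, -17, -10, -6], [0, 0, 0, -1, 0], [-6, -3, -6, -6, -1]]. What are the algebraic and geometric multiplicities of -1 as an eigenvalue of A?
algebraic multiplicity 4, geometric multiplicity 3

The characteristic polynomial is x(x + 1)^4, so the factor x + 1 appears with exponent 4: the algebraic multiplicity is 4.

rank(A + I) = 2, so the eigenspace has dimension 5 - 2 = 3: the geometric multiplicity is 3.

Since 3 < 4, A is not diagonalizable.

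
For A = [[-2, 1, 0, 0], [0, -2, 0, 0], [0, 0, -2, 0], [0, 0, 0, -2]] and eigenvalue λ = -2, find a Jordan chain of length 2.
v_1 = [[-2, 1, -3, 0]]^T, v_2 = [[1, 0, 0, 0]]^T

We seek v_1 ∈ ker((A + 2I)^2) \ ker(A + 2I), then set v_{i+1} = (A + 2I) v_i.

One such chain is v_1 = [[-2, 1, -3, 0]]^T, v_2 = [[1, 0, 0, 0]]^T. Check: (A + 2I) v_2 = [[0, 0, 0, 0]]^T = 0.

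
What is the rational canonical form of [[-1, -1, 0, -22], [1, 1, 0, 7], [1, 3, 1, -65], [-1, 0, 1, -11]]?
The invariant factors of A (the non-unit diagonal entries of the Smith normal form of xI - A over ℚ[x]) are (x + 1)^2(x + 3)(x + 5), each dividing the next. The characteristic polynomial is their product, (x + 1)^2(x + 3)(x + 5).

The rational canonical form is the block-diagonal matrix of companion matrices C(f_i):
R = [[0, 0, 0, -15], [1, 0, 0, -38], [0, 1, 0, -32], [0, 0, 1, -10]].

R = [[0, 0, 0, -15], [1, 0, 0, -38], [0, 1, 0, -32], [0, 0, 1, -10]]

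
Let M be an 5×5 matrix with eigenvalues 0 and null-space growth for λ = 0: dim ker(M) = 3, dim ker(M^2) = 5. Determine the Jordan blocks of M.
Jordan blocks: (0, 2), (0, 2), (0, 1)

λ = 0: successive nullity increments [3, 2] count blocks of size ≥ k; block sizes are [2, 2, 1].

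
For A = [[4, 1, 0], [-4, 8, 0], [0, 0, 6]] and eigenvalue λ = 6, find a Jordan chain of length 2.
We seek v_1 ∈ ker((A - 6I)^2) \ ker(A - 6I), then set v_{i+1} = (A - 6I) v_i.

One such chain is v_1 = [[0, 1, -2]]^T, v_2 = [[1, 2, 0]]^T. Check: (A - 6I) v_2 = [[0, 0, 0]]^T = 0.

v_1 = [[0, 1, -2]]^T, v_2 = [[1, 2, 0]]^T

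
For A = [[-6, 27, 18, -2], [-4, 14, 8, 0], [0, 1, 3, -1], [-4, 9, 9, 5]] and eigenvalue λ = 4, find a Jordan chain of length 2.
v_1 = [[2, 1, 0, 1]]^T, v_2 = [[5, 2, 0, 2]]^T

We seek v_1 ∈ ker((A - 4I)^2) \ ker(A - 4I), then set v_{i+1} = (A - 4I) v_i.

One such chain is v_1 = [[2, 1, 0, 1]]^T, v_2 = [[5, 2, 0, 2]]^T. Check: (A - 4I) v_2 = [[0, 0, 0, 0]]^T = 0.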